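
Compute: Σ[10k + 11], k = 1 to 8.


Σ(10k+11) = 10·Σk + 11·n
= 10·36 + 11·8
= 360 + 88 = 448

Σ = 448


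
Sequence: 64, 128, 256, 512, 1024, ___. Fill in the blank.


Pattern: powers of 2: 2ⁿ
Terms: 64, 128, 256, 512, 1024
Next term = 2048

Next term = 2048


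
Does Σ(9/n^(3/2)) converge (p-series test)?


p-series test: Σ c/n^p converges if p > 1, diverges if p ≤ 1 (constant c > 0 doesn't affect convergence).
p = 3/2
3/2 > 1 → CONVERGES

Converges (p = 3/2 > 1)


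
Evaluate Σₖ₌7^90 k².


Σₖ₌7^90 k² = Σₖ₌₁^90 k² − Σₖ₌₁^6 k²
= 90·91·181/6 − 6·7·13/6
= 247065 − 91 = 246974

Σk² = 246974


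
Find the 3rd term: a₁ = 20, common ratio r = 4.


aₙ = a₁·r^(n-1)
= 20×4^2
= 20×16
= 320

a_3 = 320


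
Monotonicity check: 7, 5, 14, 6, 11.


Differences: -2, 9, -8, 5
Difference at position 2 is +9 (> 0) but position 1 is -2 (< 0) — sequence both rises and falls
→ NOT monotonic

Not monotonic


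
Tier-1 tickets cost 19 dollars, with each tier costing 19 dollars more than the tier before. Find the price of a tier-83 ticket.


aₙ = a₁ + (n-1)d
= 19 + (83-1)×19
= 19 + 1558
= 1577

a_83 = 1577


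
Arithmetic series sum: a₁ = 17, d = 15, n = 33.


aₙ = 17 + (33-1)×15 = 497
Sₙ = n(a₁+aₙ)/2 = 33×(17+497)/2
= 33×514/2 = 8481

S_33 = 8481


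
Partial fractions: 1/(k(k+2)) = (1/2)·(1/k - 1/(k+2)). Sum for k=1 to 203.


1/(k(k+2)) = (1/2)·(1/k - 1/(k+2)) (partial fractions)
Telescoping: Σ = (1/2)·(1 + 1/2 - 1/204 - 1/205) = 62321/83640

Sum = 62321/83640


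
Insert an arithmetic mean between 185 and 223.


AM = (185 + 223)/2 = 408/2 = 204

AM = 204


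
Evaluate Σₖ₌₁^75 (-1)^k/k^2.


S = -1 + 1/4 - 1/9 + 1/16 - 1/25 + 1/36 - 1/49 + 1/64 ± ...
= -0.8226
(Full series converges to -π²/12 ≈ -0.8225)

S_75 = -0.8226


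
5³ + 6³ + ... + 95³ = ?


Σₖ₌5^95 k³ = [95·96/2]² − [4·5/2]²
= 20793600 − 100 = 20793500

Σk³ = 20793500


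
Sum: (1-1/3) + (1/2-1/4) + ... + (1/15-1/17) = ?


Telescoping with gap 2: two head and two tail terms survive.
= (1 + 1/2) - (1/16 + 1/17)
= 3/2 - 1/16 - 1/17 = 375/272

Sum = 375/272


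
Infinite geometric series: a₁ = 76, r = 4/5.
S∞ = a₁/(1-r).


S∞ = a₁/(1-r) = 76/(1 - 4/5)
= 76/(1/5)
= 380

S∞ = 380


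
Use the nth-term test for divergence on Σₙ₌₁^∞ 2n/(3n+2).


lim(n→∞) 2n/(3n+2) = 2/3 = 2/3  (divide numerator and denominator by n)
lim aₙ = 2/3 ≠ 0 → series DIVERGES

Diverges (lim aₙ = 2/3 ≠ 0)


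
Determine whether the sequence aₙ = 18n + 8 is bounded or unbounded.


aₙ = 18n + 8 → as n→∞, aₙ→∞
No finite upper bound exists
The sequence is UNBOUNDED

Unbounded (aₙ → ∞ as n → ∞)


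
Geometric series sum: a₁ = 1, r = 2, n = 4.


Sₙ = 1×(2^4 - 1)/(2 - 1)
= 1×(16 - 1)/1
= 1×15/1
= 15

S_4 = 15


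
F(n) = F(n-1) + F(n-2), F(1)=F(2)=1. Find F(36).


Fibonacci sequence: 1, 1, 2, 3, 5, 8, 13, 21, 34, 55, 89, ...
F(36) = 14930352

F(36) = 14930352


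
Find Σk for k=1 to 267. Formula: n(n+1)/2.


n(n+1)/2 = 267×268/2 = 71556/2 = 35778

Σk = 35778


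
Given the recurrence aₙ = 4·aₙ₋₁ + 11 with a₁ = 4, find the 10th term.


Computing step by step:
a_1 = 4
a_2 = 27
a_3 = 119
a_4 = 487
a_5 = 1959
a_6 = 7847
a_7 = 31399
a_8 = 125607
a_9 = 502439
a_10 = 2009767


a_10 = 2009767


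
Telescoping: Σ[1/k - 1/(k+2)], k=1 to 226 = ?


Telescoping with gap 2: two head and two tail terms survive.
= (1 + 1/2) - (1/227 + 1/228)
= 3/2 - 1/227 - 1/228 = 77179/51756

Sum = 77179/51756


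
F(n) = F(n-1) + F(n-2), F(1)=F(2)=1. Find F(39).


Fibonacci sequence: 1, 1, 2, 3, 5, 8, 13, 21, 34, 55, 89, ...
F(39) = 63245986

F(39) = 63245986


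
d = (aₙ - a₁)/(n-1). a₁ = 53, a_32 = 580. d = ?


d = (aₙ - a₁)/(n-1)
= (580 - 53)/(32-1)
= 527/31 = 17

d = 17


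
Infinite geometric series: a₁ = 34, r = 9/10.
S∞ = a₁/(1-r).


S∞ = a₁/(1-r) = 34/(1 - 9/10)
= 34/(1/10)
= 340

S∞ = 340


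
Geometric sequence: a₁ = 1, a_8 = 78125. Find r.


r^(n-1) = aₙ/a₁
r^7 = 78125/1 = 78125
r = 78125^(1/7)
= 5

r = 5


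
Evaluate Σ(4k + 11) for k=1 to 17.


Σ(4k+11) = 4·Σk + 11·n
= 4·153 + 11·17
= 612 + 187 = 799

Σ = 799


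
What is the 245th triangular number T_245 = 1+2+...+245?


n(n+1)/2 = 245×246/2 = 60270/2 = 30135

Σk = 30135


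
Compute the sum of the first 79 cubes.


n(n+1)/2 = 79×80/2 = 3160
Σk³ = 3160² = 9985600

Σk³ = 9985600


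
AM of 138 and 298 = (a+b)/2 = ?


AM = (138 + 298)/2 = 436/2 = 218

AM = 218


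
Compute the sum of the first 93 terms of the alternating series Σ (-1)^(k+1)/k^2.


S = 1 - 1/4 + 1/9 - 1/16 + 1/25 - 1/36 + 1/49 - 1/64 ± ...
= 0.8225
(Full series converges to +π²/12 ≈ +0.8225)

S_93 = 0.8225


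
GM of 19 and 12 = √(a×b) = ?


GM = √(19×12) = √228 = 15.0997

GM = 15.0997


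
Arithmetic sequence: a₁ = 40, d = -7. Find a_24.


aₙ = a₁ + (n-1)d
= 40 + (24-1)×-7
= 40 - 161
= -121

a_24 = -121


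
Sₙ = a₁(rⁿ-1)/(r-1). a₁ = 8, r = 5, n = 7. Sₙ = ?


Sₙ = 8×(5^7 - 1)/(5 - 1)
= 8×(78125 - 1)/4
= 8×78124/4
= 156248

S_7 = 156248


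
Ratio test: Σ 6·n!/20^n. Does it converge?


aₙ = 6·n!/20^n
a_{n+1}/aₙ = (n+1)!/20^(n+1) × 20^n/n!  (constant 6 cancels)
= (n+1)/20
L = lim(n→∞) (n+1)/20 = ∞
L > 1 → series DIVERGES

Diverges (ratio test: L = ∞ > 1)


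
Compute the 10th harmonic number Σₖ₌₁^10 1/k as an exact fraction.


H_10 = 1/1 + 1/2 + 1/3 + 1/4 + 1/5 + 1/6 + 1/7 + 1/8 + 1/9 + 1/10
= 7381/2520
≈ 2.929

H_10 = 7381/2520 ≈ 2.929


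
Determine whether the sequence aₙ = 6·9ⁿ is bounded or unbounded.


aₙ = 6·9ⁿ → as n→∞, aₙ→∞ (since base 9 > 1)
No finite upper bound exists
The sequence is UNBOUNDED

Unbounded (aₙ → ∞ as n → ∞)


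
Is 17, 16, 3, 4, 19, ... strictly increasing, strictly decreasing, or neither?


Differences: -1, -13, 1, 15
Difference at position 3 is +1 (> 0) but position 1 is -1 (< 0) — sequence both rises and falls
→ NOT monotonic

Not monotonic


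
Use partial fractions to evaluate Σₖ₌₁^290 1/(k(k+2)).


1/(k(k+2)) = (1/2)·(1/k - 1/(k+2)) (partial fractions)
Telescoping: Σ = (1/2)·(1 + 1/2 - 1/291 - 1/292) = 126875/169944

Sum = 126875/169944


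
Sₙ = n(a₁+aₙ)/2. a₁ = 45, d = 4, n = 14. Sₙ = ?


aₙ = 45 + (14-1)×4 = 97
Sₙ = n(a₁+aₙ)/2 = 14×(45+97)/2
= 14×142/2 = 994

S_14 = 994


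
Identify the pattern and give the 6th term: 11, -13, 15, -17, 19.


Pattern: alternating sign, magnitude arithmetic (d=2)
Terms: 11, -13, 15, -17, 19
Next term = -21

Next term = -21


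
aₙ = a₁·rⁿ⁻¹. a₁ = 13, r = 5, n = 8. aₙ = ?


aₙ = a₁·r^(n-1)
= 13×5^7
= 13×78125
= 1015625

a_8 = 1015625


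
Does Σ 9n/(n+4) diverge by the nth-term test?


lim(n→∞) 9n/(n+4) = 9/1 = 9  (divide numerator and denominator by n)
lim aₙ = 9 ≠ 0 → series DIVERGES

Diverges (lim aₙ = 9 ≠ 0)


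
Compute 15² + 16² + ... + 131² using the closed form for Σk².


Σₖ₌15^131 k² = Σₖ₌₁^131 k² − Σₖ₌₁^14 k²
= 131·132·263/6 − 14·15·29/6
= 757966 − 1015 = 756951

Σk² = 756951


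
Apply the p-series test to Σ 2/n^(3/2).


p-series test: Σ c/n^p converges if p > 1, diverges if p ≤ 1 (constant c > 0 doesn't affect convergence).
p = 3/2
3/2 > 1 → CONVERGES

Converges (p = 3/2 > 1)


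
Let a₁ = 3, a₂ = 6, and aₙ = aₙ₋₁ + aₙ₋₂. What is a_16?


Computing iteratively: 3, 6, 9, 15, 24, 39, 63, 102, 165, 267, 432, 699, ...
a_16 = 4791

a_16 = 4791


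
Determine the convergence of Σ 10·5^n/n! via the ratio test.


aₙ = 10·5^n/n!
a_{n+1}/aₙ = 5^(n+1)/(n+1)! × n!/5^n  (constant 10 cancels)
= 5/(n+1)
L = lim(n→∞) 5/(n+1) = 0
L < 1 → series CONVERGES

Converges (ratio test: L = 0 < 1)


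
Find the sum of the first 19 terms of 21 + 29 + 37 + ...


aₙ = 21 + (19-1)×8 = 165
Sₙ = n(a₁+aₙ)/2 = 19×(21+165)/2
= 19×186/2 = 1767

S_19 = 1767


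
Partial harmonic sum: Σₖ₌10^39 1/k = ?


Σₖ₌10^39 1/k = 1/10 + 1/11 + 1/12 + ... + 1/39
= 98849421188899/69388720221600
≈ 1.4246

Sum = 98849421188899/69388720221600 ≈ 1.4246


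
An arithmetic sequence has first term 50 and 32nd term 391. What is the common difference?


d = (aₙ - a₁)/(n-1)
= (391 - 50)/(32-1)
= 341/31 = 11

d = 11


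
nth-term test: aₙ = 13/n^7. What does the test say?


lim(n→∞) 13/n^7 = 0
lim aₙ = 0 → nth-term test is INCONCLUSIVE
(Need other tests; this is actually a convergent p-series with p=7 > 1)

Inconclusive (lim aₙ = 0; need another test)


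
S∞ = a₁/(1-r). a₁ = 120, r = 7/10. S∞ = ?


S∞ = a₁/(1-r) = 120/(1 - 7/10)
= 120/(3/10)
= 400

S∞ = 400


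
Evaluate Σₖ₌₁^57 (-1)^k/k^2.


S = -1 + 1/4 - 1/9 + 1/16 - 1/25 + 1/36 - 1/49 + 1/64 ± ...
= -0.8226
(Full series converges to -π²/12 ≈ -0.8225)

S_57 = -0.8226


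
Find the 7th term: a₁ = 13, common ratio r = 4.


aₙ = a₁·r^(n-1)
= 13×4^6
= 13×4096
= 53248

a_7 = 53248


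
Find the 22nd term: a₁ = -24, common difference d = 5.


aₙ = a₁ + (n-1)d
= -24 + (22-1)×5
= -24 + 105
= 81

a_22 = 81


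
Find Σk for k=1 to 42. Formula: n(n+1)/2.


n(n+1)/2 = 42×43/2 = 1806/2 = 903

Σk = 903


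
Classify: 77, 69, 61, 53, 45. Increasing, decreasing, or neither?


Differences: -8, -8, -8, -8
All differences < 0 → strictly DECREASING

Monotonically decreasing


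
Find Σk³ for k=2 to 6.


Σₖ₌2^6 k³ = [6·7/2]² − [1·2/2]²
= 441 − 1 = 440

Σk³ = 440


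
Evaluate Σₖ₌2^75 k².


Σₖ₌2^75 k² = Σₖ₌₁^75 k² − Σₖ₌₁^1 k²
= 75·76·151/6 − 1·2·3/6
= 143450 − 1 = 143449

Σk² = 143449


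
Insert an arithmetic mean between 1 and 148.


AM = (1 + 148)/2 = 149/2 = 74.5

AM = 74.5


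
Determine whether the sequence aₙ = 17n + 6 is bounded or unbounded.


aₙ = 17n + 6 → as n→∞, aₙ→∞
No finite upper bound exists
The sequence is UNBOUNDED

Unbounded (aₙ → ∞ as n → ∞)


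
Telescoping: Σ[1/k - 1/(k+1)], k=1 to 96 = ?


Telescoping: adjacent terms cancel.
= 1/1 - 1/97
= 1 - 1/97 = 96/97

Sum = 96/97


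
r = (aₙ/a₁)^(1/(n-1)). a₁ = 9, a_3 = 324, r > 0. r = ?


r^(n-1) = aₙ/a₁
r^2 = 324/9 = 36
r = 36^(1/2)
= ±6; taking r > 0 gives r = 6

r = 6


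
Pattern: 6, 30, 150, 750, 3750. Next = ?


Pattern: geometric (r=5)
Terms: 6, 30, 150, 750, 3750
Next term = 18750

Next term = 18750


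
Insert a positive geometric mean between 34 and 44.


GM = √(34×44) = √1496 = 38.6782

GM = 38.6782


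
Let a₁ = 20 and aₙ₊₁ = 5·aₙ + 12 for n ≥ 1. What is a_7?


Computing step by step:
a_1 = 20
a_2 = 112
a_3 = 572
a_4 = 2872
a_5 = 14372
a_6 = 71872
a_7 = 359372


a_7 = 359372


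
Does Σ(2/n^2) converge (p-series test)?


p-series test: Σ c/n^p converges if p > 1, diverges if p ≤ 1 (constant c > 0 doesn't affect convergence).
p = 2
2 > 1 → CONVERGES

Converges (p = 2 > 1)


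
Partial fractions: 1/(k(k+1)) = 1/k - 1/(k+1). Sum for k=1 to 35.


1/(k(k+1)) = 1/k - 1/(k+1) (partial fractions)
Telescoping: Σ = 1 - 1/36 = 35/36

Sum = 35/36


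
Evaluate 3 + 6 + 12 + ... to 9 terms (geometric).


Sₙ = 3×(2^9 - 1)/(2 - 1)
= 3×(512 - 1)/1
= 3×511/1
= 1533

S_9 = 1533


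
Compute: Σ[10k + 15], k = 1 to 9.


Σ(10k+15) = 10·Σk + 15·n
= 10·45 + 15·9
= 450 + 135 = 585

Σ = 585


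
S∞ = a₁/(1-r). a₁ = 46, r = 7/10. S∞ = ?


S∞ = a₁/(1-r) = 46/(1 - 7/10)
= 46/(3/10)
= 460/3

S∞ = 460/3


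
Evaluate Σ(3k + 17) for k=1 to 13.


Σ(3k+17) = 3·Σk + 17·n
= 3·91 + 17·13
= 273 + 221 = 494

Σ = 494


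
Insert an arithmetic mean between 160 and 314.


AM = (160 + 314)/2 = 474/2 = 237

AM = 237


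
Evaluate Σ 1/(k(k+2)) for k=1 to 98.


1/(k(k+2)) = (1/2)·(1/k - 1/(k+2)) (partial fractions)
Telescoping: Σ = (1/2)·(1 + 1/2 - 1/99 - 1/100) = 14651/19800

Sum = 14651/19800


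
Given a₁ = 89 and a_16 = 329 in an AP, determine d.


d = (aₙ - a₁)/(n-1)
= (329 - 89)/(16-1)
= 240/15 = 16

d = 16


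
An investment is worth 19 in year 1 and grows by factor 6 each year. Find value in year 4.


aₙ = a₁·r^(n-1)
= 19×6^3
= 19×216
= 4104

a_4 = 4104


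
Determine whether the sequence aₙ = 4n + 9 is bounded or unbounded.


aₙ = 4n + 9 → as n→∞, aₙ→∞
No finite upper bound exists
The sequence is UNBOUNDED

Unbounded (aₙ → ∞ as n → ∞)


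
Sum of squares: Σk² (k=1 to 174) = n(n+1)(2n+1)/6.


n = 174
n(n+1)(2n+1)/6 = 174×175×349/6
= 10627050/6 = 1771175

Σk² = 1771175


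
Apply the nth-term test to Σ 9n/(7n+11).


lim(n→∞) 9n/(7n+11) = 9/7 = 9/7  (divide numerator and denominator by n)
lim aₙ = 9/7 ≠ 0 → series DIVERGES

Diverges (lim aₙ = 9/7 ≠ 0)


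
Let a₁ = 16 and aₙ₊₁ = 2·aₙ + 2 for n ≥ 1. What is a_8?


Computing step by step:
a_1 = 16
a_2 = 34
a_3 = 70
a_4 = 142
a_5 = 286
a_6 = 574
a_7 = 1150
a_8 = 2302


a_8 = 2302


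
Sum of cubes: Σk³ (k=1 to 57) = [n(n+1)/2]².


n(n+1)/2 = 57×58/2 = 1653
Σk³ = 1653² = 2732409

Σk³ = 2732409


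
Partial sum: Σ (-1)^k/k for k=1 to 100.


S = -1 + 1/2 - 1/3 + 1/4 - 1/5 + 1/6 - 1/7 + 1/8 ± ...
= -0.6882
(Full series converges to -ln(2) ≈ -0.6931)

S_100 = -0.6882


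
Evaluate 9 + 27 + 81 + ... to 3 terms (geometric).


Sₙ = 9×(3^3 - 1)/(3 - 1)
= 9×(27 - 1)/2
= 9×26/2
= 117

S_3 = 117


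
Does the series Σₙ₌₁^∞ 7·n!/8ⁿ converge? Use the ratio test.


aₙ = 7·n!/8^n
a_{n+1}/aₙ = (n+1)!/8^(n+1) × 8^n/n!  (constant 7 cancels)
= (n+1)/8
L = lim(n→∞) (n+1)/8 = ∞
L > 1 → series DIVERGES

Diverges (ratio test: L = ∞ > 1)


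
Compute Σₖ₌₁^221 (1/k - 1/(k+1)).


Telescoping: adjacent terms cancel.
= 1/1 - 1/222
= 1 - 1/222 = 221/222

Sum = 221/222


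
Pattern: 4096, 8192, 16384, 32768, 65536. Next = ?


Pattern: powers of 2: 2ⁿ
Terms: 4096, 8192, 16384, 32768, 65536
Next term = 131072

Next term = 131072


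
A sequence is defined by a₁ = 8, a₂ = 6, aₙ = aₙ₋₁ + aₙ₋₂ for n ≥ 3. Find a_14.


Computing iteratively: 8, 6, 14, 20, 34, 54, 88, 142, 230, 372, 602, 974, ...
a_14 = 2550

a_14 = 2550


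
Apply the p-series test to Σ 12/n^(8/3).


p-series test: Σ c/n^p converges if p > 1, diverges if p ≤ 1 (constant c > 0 doesn't affect convergence).
p = 8/3
8/3 > 1 → CONVERGES

Converges (p = 8/3 > 1)


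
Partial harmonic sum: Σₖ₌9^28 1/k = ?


Σₖ₌9^28 1/k = 1/9 + 1/10 + 1/11 + ... + 1/28
= 97124150813/80313433200
≈ 1.2093

Sum = 97124150813/80313433200 ≈ 1.2093


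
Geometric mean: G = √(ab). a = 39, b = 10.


GM = √(39×10) = √390 = 19.7484

GM = 19.7484


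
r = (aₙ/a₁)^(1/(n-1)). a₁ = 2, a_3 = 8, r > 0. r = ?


r^(n-1) = aₙ/a₁
r^2 = 8/2 = 4
r = 4^(1/2)
= ±2; taking r > 0 gives r = 2

r = 2


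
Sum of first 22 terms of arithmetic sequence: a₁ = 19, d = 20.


aₙ = 19 + (22-1)×20 = 439
Sₙ = n(a₁+aₙ)/2 = 22×(19+439)/2
= 22×458/2 = 5038

S_22 = 5038


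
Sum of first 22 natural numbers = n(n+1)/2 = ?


n(n+1)/2 = 22×23/2 = 506/2 = 253

Σk = 253


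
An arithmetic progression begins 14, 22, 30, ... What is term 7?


aₙ = a₁ + (n-1)d
= 14 + (7-1)×8
= 14 + 48
= 62

a_7 = 62


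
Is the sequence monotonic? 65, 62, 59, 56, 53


Differences: -3, -3, -3, -3
All differences < 0 → strictly DECREASING

Monotonically decreasing


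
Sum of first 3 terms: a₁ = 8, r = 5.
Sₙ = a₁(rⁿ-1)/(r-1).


Sₙ = 8×(5^3 - 1)/(5 - 1)
= 8×(125 - 1)/4
= 8×124/4
= 248

S_3 = 248


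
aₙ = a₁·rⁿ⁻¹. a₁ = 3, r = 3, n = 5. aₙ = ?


aₙ = a₁·r^(n-1)
= 3×3^4
= 3×81
= 243

a_5 = 243


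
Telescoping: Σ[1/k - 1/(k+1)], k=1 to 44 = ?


Telescoping: adjacent terms cancel.
= 1/1 - 1/45
= 1 - 1/45 = 44/45

Sum = 44/45


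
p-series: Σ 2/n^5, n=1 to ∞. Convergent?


p-series test: Σ c/n^p converges if p > 1, diverges if p ≤ 1 (constant c > 0 doesn't affect convergence).
p = 5
5 > 1 → CONVERGES

Converges (p = 5 > 1)


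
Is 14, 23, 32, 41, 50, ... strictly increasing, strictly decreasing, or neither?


Differences: 9, 9, 9, 9
All differences > 0 → strictly INCREASING

Monotonically increasing


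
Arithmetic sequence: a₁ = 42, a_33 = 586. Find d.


d = (aₙ - a₁)/(n-1)
= (586 - 42)/(33-1)
= 544/32 = 17

d = 17


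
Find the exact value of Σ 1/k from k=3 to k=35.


Σₖ₌3^35 1/k = 1/3 + 1/4 + 1/5 + ... + 1/35
= 34745876421709/13127595717600
≈ 2.6468

Sum = 34745876421709/13127595717600 ≈ 2.6468


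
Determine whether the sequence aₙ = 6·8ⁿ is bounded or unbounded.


aₙ = 6·8ⁿ → as n→∞, aₙ→∞ (since base 8 > 1)
No finite upper bound exists
The sequence is UNBOUNDED

Unbounded (aₙ → ∞ as n → ∞)


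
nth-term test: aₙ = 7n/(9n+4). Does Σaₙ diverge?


lim(n→∞) 7n/(9n+4) = 7/9 = 7/9  (divide numerator and denominator by n)
lim aₙ = 7/9 ≠ 0 → series DIVERGES

Diverges (lim aₙ = 7/9 ≠ 0)


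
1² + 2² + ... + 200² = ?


n = 200
n(n+1)(2n+1)/6 = 200×201×401/6
= 16120200/6 = 2686700

Σk² = 2686700


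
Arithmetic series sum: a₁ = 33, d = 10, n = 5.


aₙ = 33 + (5-1)×10 = 73
Sₙ = n(a₁+aₙ)/2 = 5×(33+73)/2
= 5×106/2 = 265

S_5 = 265


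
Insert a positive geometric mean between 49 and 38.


GM = √(49×38) = √1862 = 43.1509

GM = 43.1509


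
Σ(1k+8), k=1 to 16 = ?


Σ(1k+8) = 1·Σk + 8·n
= 1·136 + 8·16
= 136 + 128 = 264

Σ = 264


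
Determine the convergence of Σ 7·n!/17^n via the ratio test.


aₙ = 7·n!/17^n
a_{n+1}/aₙ = (n+1)!/17^(n+1) × 17^n/n!  (constant 7 cancels)
= (n+1)/17
L = lim(n→∞) (n+1)/17 = ∞
L > 1 → series DIVERGES

Diverges (ratio test: L = ∞ > 1)


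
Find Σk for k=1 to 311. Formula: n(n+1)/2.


n(n+1)/2 = 311×312/2 = 97032/2 = 48516

Σk = 48516


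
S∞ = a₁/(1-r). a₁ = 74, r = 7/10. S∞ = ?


S∞ = a₁/(1-r) = 74/(1 - 7/10)
= 74/(3/10)
= 740/3

S∞ = 740/3


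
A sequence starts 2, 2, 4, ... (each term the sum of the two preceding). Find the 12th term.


Computing iteratively: 2, 2, 4, 6, 10, 16, 26, 42, 68, 110, 178, 288
a_12 = 288

a_12 = 288


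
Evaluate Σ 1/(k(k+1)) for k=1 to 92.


1/(k(k+1)) = 1/k - 1/(k+1) (partial fractions)
Telescoping: Σ = 1 - 1/93 = 92/93

Sum = 92/93


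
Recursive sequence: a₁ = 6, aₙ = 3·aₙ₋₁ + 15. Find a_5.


Computing step by step:
a_1 = 6
a_2 = 33
a_3 = 114
a_4 = 357
a_5 = 1086


a_5 = 1086


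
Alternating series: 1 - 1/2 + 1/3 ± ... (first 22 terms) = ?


S = 1 - 1/2 + 1/3 - 1/4 + 1/5 - 1/6 + 1/7 - 1/8 ± ...
= 0.6709
(Full series converges to +ln(2) ≈ +0.6931)

S_22 = 0.6709


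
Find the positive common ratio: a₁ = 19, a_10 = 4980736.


r^(n-1) = aₙ/a₁
r^9 = 4980736/19 = 262144
r = 262144^(1/9)
= 4

r = 4


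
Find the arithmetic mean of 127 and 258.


AM = (127 + 258)/2 = 385/2 = 192.5

AM = 192.5


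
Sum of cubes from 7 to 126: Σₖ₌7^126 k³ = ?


Σₖ₌7^126 k³ = [126·127/2]² − [6·7/2]²
= 64016001 − 441 = 64015560

Σk³ = 64015560


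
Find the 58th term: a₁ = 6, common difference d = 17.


aₙ = a₁ + (n-1)d
= 6 + (58-1)×17
= 6 + 969
= 975

a_58 = 975


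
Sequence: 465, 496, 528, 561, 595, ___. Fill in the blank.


Pattern: triangular numbers: n(n+1)/2
Terms: 465, 496, 528, 561, 595
Next term = 630

Next term = 630


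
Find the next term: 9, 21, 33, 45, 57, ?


Pattern: arithmetic (d=12)
Terms: 9, 21, 33, 45, 57
Next term = 69

Next term = 69


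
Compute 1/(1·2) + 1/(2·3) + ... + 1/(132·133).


1/(k(k+1)) = 1/k - 1/(k+1) (partial fractions)
Telescoping: Σ = 1 - 1/133 = 132/133

Sum = 132/133


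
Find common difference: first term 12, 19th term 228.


d = (aₙ - a₁)/(n-1)
= (228 - 12)/(19-1)
= 216/18 = 12

d = 12


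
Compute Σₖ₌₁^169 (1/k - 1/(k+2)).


Telescoping with gap 2: two head and two tail terms survive.
= (1 + 1/2) - (1/170 + 1/171)
= 3/2 - 1/170 - 1/171 = 21632/14535

Sum = 21632/14535


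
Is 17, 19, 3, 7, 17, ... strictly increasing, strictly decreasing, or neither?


Differences: 2, -16, 4, 10
Difference at position 1 is +2 (> 0) but position 2 is -16 (< 0) — sequence both rises and falls
→ NOT monotonic

Not monotonic


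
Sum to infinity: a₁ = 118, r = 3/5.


S∞ = a₁/(1-r) = 118/(1 - 3/5)
= 118/(2/5)
= 295

S∞ = 295


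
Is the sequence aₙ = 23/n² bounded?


a₁ = 23, a₂ = 23/4, a₃ = 23/9, ...
0 < aₙ ≤ 23 for all n ≥ 1
The sequence IS bounded

Bounded (0 < aₙ ≤ 23)


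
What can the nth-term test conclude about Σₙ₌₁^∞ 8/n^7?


lim(n→∞) 8/n^7 = 0
lim aₙ = 0 → nth-term test is INCONCLUSIVE
(Need other tests; this is actually a convergent p-series with p=7 > 1)

Inconclusive (lim aₙ = 0; need another test)


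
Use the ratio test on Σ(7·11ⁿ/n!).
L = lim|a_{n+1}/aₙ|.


aₙ = 7·11^n/n!
a_{n+1}/aₙ = 11^(n+1)/(n+1)! × n!/11^n  (constant 7 cancels)
= 11/(n+1)
L = lim(n→∞) 11/(n+1) = 0
L < 1 → series CONVERGES

Converges (ratio test: L = 0 < 1)


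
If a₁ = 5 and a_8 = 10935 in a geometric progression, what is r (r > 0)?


r^(n-1) = aₙ/a₁
r^7 = 10935/5 = 2187
r = 2187^(1/7)
= 3

r = 3


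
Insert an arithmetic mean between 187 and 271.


AM = (187 + 271)/2 = 458/2 = 229

AM = 229


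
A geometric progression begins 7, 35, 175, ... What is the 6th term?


aₙ = a₁·r^(n-1)
= 7×5^5
= 7×3125
= 21875

a_6 = 21875


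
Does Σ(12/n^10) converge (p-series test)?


p-series test: Σ c/n^p converges if p > 1, diverges if p ≤ 1 (constant c > 0 doesn't affect convergence).
p = 10
10 > 1 → CONVERGES

Converges (p = 10 > 1)


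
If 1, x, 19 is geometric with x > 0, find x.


GM = √(1×19) = √19 = 4.3589

GM = 4.3589


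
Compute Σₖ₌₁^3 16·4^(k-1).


Sₙ = 16×(4^3 - 1)/(4 - 1)
= 16×(64 - 1)/3
= 16×63/3
= 336

S_3 = 336


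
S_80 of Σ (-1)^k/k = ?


S = -1 + 1/2 - 1/3 + 1/4 - 1/5 + 1/6 - 1/7 + 1/8 ± ...
= -0.6869
(Full series converges to -ln(2) ≈ -0.6931)

S_80 = -0.6869


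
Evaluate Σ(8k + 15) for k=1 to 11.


Σ(8k+15) = 8·Σk + 15·n
= 8·66 + 15·11
= 528 + 165 = 693

Σ = 693


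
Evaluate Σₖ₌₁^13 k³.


n(n+1)/2 = 13×14/2 = 91
Σk³ = 91² = 8281

Σk³ = 8281


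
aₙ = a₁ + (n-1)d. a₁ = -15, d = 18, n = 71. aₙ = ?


aₙ = a₁ + (n-1)d
= -15 + (71-1)×18
= -15 + 1260
= 1245

a_71 = 1245


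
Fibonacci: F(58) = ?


Fibonacci sequence: 1, 1, 2, 3, 5, 8, 13, 21, 34, 55, 89, ...
F(58) = 591286729879

F(58) = 591286729879


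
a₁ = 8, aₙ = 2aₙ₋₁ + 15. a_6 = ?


Computing step by step:
a_1 = 8
a_2 = 31
a_3 = 77
a_4 = 169
a_5 = 353
a_6 = 721


a_6 = 721


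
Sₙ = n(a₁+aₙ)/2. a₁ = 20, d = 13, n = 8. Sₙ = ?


aₙ = 20 + (8-1)×13 = 111
Sₙ = n(a₁+aₙ)/2 = 8×(20+111)/2
= 8×131/2 = 524

S_8 = 524


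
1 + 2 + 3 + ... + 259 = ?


n(n+1)/2 = 259×260/2 = 67340/2 = 33670

Σk = 33670


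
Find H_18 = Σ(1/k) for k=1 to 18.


H_18 = 1/1 + 1/2 + 1/3 + ... + 1/18
= 14274301/4084080
≈ 3.4951

H_18 = 14274301/4084080 ≈ 3.4951


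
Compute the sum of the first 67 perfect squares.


n = 67
n(n+1)(2n+1)/6 = 67×68×135/6
= 615060/6 = 102510

Σk² = 102510


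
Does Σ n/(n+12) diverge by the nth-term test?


lim(n→∞) n/(n+12) = 1/1 = 1  (divide numerator and denominator by n)
lim aₙ = 1 ≠ 0 → series DIVERGES

Diverges (lim aₙ = 1 ≠ 0)


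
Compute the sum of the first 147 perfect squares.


n = 147
n(n+1)(2n+1)/6 = 147×148×295/6
= 6418020/6 = 1069670

Σk² = 1069670


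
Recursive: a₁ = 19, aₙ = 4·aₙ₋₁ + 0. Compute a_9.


Computing step by step:
a_1 = 19
a_2 = 76
a_3 = 304
a_4 = 1216
a_5 = 4864
a_6 = 19456
a_7 = 77824
a_8 = 311296
a_9 = 1245184


a_9 = 1245184


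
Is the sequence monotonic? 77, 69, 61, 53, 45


Differences: -8, -8, -8, -8
All differences < 0 → strictly DECREASING

Monotonically decreasing


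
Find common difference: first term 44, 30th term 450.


d = (aₙ - a₁)/(n-1)
= (450 - 44)/(30-1)
= 406/29 = 14

d = 14


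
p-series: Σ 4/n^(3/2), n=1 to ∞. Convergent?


p-series test: Σ c/n^p converges if p > 1, diverges if p ≤ 1 (constant c > 0 doesn't affect convergence).
p = 3/2
3/2 > 1 → CONVERGES

Converges (p = 3/2 > 1)


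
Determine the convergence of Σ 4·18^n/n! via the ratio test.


aₙ = 4·18^n/n!
a_{n+1}/aₙ = 18^(n+1)/(n+1)! × n!/18^n  (constant 4 cancels)
= 18/(n+1)
L = lim(n→∞) 18/(n+1) = 0
L < 1 → series CONVERGES

Converges (ratio test: L = 0 < 1)


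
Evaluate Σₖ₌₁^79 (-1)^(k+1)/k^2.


S = 1 - 1/4 + 1/9 - 1/16 + 1/25 - 1/36 + 1/49 - 1/64 ± ...
= 0.8225
(Full series converges to +π²/12 ≈ +0.8225)

S_79 = 0.8225


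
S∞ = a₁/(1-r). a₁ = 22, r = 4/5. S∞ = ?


S∞ = a₁/(1-r) = 22/(1 - 4/5)
= 22/(1/5)
= 110

S∞ = 110


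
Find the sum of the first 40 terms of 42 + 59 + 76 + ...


aₙ = 42 + (40-1)×17 = 705
Sₙ = n(a₁+aₙ)/2 = 40×(42+705)/2
= 40×747/2 = 14940

S_40 = 14940


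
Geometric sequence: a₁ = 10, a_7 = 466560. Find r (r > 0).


r^(n-1) = aₙ/a₁
r^6 = 466560/10 = 46656
r = 46656^(1/6)
= ±6; taking r > 0 gives r = 6

r = 6


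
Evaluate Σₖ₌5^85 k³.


Σₖ₌5^85 k³ = [85·86/2]² − [4·5/2]²
= 13359025 − 100 = 13358925

Σk³ = 13358925


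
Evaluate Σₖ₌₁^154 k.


n(n+1)/2 = 154×155/2 = 23870/2 = 11935

Σk = 11935


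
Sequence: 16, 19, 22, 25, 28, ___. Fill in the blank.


Pattern: arithmetic (d=3)
Terms: 16, 19, 22, 25, 28
Next term = 31

Next term = 31


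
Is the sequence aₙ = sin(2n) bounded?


For all n, -1 ≤ sin(2n) ≤ 1, so -1 ≤ sin(2n) ≤ 1
Lower bound: -1, Upper bound: 1
The sequence IS bounded

Bounded (-1 ≤ aₙ ≤ 1)


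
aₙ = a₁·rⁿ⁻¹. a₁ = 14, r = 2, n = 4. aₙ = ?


aₙ = a₁·r^(n-1)
= 14×2^3
= 14×8
= 112

a_4 = 112


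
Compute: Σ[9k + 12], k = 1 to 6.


Σ(9k+12) = 9·Σk + 12·n
= 9·21 + 12·6
= 189 + 72 = 261

Σ = 261


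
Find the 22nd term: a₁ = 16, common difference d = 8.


aₙ = a₁ + (n-1)d
= 16 + (22-1)×8
= 16 + 168
= 184

a_22 = 184


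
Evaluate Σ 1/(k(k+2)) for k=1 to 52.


1/(k(k+2)) = (1/2)·(1/k - 1/(k+2)) (partial fractions)
Telescoping: Σ = (1/2)·(1 + 1/2 - 1/53 - 1/54) = 2093/2862

Sum = 2093/2862


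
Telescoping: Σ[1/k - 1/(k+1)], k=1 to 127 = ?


Telescoping: adjacent terms cancel.
= 1/1 - 1/128
= 1 - 1/128 = 127/128

Sum = 127/128


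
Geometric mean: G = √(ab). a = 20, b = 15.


GM = √(20×15) = √300 = 17.3205

GM = 17.3205


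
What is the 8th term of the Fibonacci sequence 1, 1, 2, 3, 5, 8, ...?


Fibonacci sequence: 1, 1, 2, 3, 5, 8, 13, 21
F(8) = 21

F(8) = 21


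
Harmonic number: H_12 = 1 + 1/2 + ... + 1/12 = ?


H_12 = 1/1 + 1/2 + 1/3 + ... + 1/12
= 86021/27720
≈ 3.1032

H_12 = 86021/27720 ≈ 3.1032


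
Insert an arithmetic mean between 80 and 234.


AM = (80 + 234)/2 = 314/2 = 157

AM = 157


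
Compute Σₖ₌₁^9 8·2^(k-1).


Sₙ = 8×(2^9 - 1)/(2 - 1)
= 8×(512 - 1)/1
= 8×511/1
= 4088

S_9 = 4088


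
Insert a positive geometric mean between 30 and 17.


GM = √(30×17) = √510 = 22.5832

GM = 22.5832


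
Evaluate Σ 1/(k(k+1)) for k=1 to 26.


1/(k(k+1)) = 1/k - 1/(k+1) (partial fractions)
Telescoping: Σ = 1 - 1/27 = 26/27

Sum = 26/27


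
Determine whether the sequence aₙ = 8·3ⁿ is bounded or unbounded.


aₙ = 8·3ⁿ → as n→∞, aₙ→∞ (since base 3 > 1)
No finite upper bound exists
The sequence is UNBOUNDED

Unbounded (aₙ → ∞ as n → ∞)


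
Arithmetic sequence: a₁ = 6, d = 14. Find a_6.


aₙ = a₁ + (n-1)d
= 6 + (6-1)×14
= 6 + 70
= 76

a_6 = 76


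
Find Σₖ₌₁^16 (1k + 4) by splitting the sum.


Σ(1k+4) = 1·Σk + 4·n
= 1·136 + 4·16
= 136 + 64 = 200

Σ = 200


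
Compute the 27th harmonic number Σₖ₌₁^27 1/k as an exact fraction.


H_27 = 1/1 + 1/2 + 1/3 + ... + 1/27
= 312536252003/80313433200
≈ 3.8915

H_27 = 312536252003/80313433200 ≈ 3.8915


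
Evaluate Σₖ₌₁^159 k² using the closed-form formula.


n = 159
n(n+1)(2n+1)/6 = 159×160×319/6
= 8115360/6 = 1352560

Σk² = 1352560


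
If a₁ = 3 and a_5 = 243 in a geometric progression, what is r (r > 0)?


r^(n-1) = aₙ/a₁
r^4 = 243/3 = 81
r = 81^(1/4)
= ±3; taking r > 0 gives r = 3

r = 3


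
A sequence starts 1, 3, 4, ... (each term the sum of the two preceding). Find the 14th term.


Computing iteratively: 1, 3, 4, 7, 11, 18, 29, 47, 76, 123, 199, 322, ...
a_14 = 843

a_14 = 843


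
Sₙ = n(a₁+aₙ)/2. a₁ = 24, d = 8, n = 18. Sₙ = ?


aₙ = 24 + (18-1)×8 = 160
Sₙ = n(a₁+aₙ)/2 = 18×(24+160)/2
= 18×184/2 = 1656

S_18 = 1656


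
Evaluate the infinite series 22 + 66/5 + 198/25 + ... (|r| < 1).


S∞ = a₁/(1-r) = 22/(1 - 3/5)
= 22/(2/5)
= 55

S∞ = 55


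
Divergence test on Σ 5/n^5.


lim(n→∞) 5/n^5 = 0
lim aₙ = 0 → nth-term test is INCONCLUSIVE
(Need other tests; this is actually a convergent p-series with p=5 > 1)

Inconclusive (lim aₙ = 0; need another test)


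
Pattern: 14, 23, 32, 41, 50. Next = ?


Pattern: arithmetic (d=9)
Terms: 14, 23, 32, 41, 50
Next term = 59

Next term = 59


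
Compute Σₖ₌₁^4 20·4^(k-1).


Sₙ = 20×(4^4 - 1)/(4 - 1)
= 20×(256 - 1)/3
= 20×255/3
= 1700

S_4 = 1700


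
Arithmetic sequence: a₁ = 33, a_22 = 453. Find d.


d = (aₙ - a₁)/(n-1)
= (453 - 33)/(22-1)
= 420/21 = 20

d = 20


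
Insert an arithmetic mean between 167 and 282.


AM = (167 + 282)/2 = 449/2 = 224.5

AM = 224.5


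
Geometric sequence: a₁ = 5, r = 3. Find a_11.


aₙ = a₁·r^(n-1)
= 5×3^10
= 5×59049
= 295245

a_11 = 295245


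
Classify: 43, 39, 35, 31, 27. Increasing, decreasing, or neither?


Differences: -4, -4, -4, -4
All differences < 0 → strictly DECREASING

Monotonically decreasing


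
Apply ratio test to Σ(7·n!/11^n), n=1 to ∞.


aₙ = 7·n!/11^n
a_{n+1}/aₙ = (n+1)!/11^(n+1) × 11^n/n!  (constant 7 cancels)
= (n+1)/11
L = lim(n→∞) (n+1)/11 = ∞
L > 1 → series DIVERGES

Diverges (ratio test: L = ∞ > 1)


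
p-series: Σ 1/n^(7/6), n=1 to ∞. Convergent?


p-series test: Σ c/n^p converges if p > 1, diverges if p ≤ 1 (constant c > 0 doesn't affect convergence).
p = 7/6
7/6 > 1 → CONVERGES

Converges (p = 7/6 > 1)


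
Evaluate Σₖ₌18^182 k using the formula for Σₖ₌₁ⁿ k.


Σₖ₌18^182 k = Σₖ₌₁^182 k − Σₖ₌₁^17 k
= 182·183/2 − 17·18/2
= 16653 − 153 = 16500

Σk = 16500


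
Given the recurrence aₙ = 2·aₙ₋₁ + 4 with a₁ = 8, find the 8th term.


Computing step by step:
a_1 = 8
a_2 = 20
a_3 = 44
a_4 = 92
a_5 = 188
a_6 = 380
a_7 = 764
a_8 = 1532


a_8 = 1532


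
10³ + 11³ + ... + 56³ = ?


Σₖ₌10^56 k³ = [56·57/2]² − [9·10/2]²
= 2547216 − 2025 = 2545191

Σk³ = 2545191


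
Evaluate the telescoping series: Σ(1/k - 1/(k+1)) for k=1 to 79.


Telescoping: adjacent terms cancel.
= 1/1 - 1/80
= 1 - 1/80 = 79/80

Sum = 79/80


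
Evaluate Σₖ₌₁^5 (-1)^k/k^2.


S = -1 + 1/4 - 1/9 + 1/16 - 1/25
= -0.8386
(Full series converges to -π²/12 ≈ -0.8225)

S_5 = -0.8386


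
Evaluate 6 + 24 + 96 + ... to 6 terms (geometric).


Sₙ = 6×(4^6 - 1)/(4 - 1)
= 6×(4096 - 1)/3
= 6×4095/3
= 8190

S_6 = 8190


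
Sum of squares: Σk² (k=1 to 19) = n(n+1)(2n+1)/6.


n = 19
n(n+1)(2n+1)/6 = 19×20×39/6
= 14820/6 = 2470

Σk² = 2470


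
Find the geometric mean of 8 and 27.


GM = √(8×27) = √216 = 14.6969

GM = 14.6969


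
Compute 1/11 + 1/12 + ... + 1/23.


Σₖ₌11^23 1/k = 1/11 + 1/12 + 1/13 + ... + 1/23
= 4311885041/5354228880
≈ 0.8053

Sum = 4311885041/5354228880 ≈ 0.8053


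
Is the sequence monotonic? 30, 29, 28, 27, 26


Differences: -1, -1, -1, -1
All differences < 0 → strictly DECREASING

Monotonically decreasing


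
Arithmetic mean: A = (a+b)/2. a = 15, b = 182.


AM = (15 + 182)/2 = 197/2 = 98.5

AM = 98.5


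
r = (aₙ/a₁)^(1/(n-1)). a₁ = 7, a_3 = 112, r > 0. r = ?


r^(n-1) = aₙ/a₁
r^2 = 112/7 = 16
r = 16^(1/2)
= ±4; taking r > 0 gives r = 4

r = 4


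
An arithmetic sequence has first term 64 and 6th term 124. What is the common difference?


d = (aₙ - a₁)/(n-1)
= (124 - 64)/(6-1)
= 60/5 = 12

d = 12


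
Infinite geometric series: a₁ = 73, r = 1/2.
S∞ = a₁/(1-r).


S∞ = a₁/(1-r) = 73/(1 - 1/2)
= 73/(1/2)
= 146

S∞ = 146


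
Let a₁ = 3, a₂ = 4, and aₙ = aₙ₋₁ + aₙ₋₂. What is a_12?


Computing iteratively: 3, 4, 7, 11, 18, 29, 47, 76, 123, 199, 322, 521
a_12 = 521

a_12 = 521


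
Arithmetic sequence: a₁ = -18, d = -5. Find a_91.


aₙ = a₁ + (n-1)d
= -18 + (91-1)×-5
= -18 - 450
= -468

a_91 = -468


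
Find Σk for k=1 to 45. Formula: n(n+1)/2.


n(n+1)/2 = 45×46/2 = 2070/2 = 1035

Σk = 1035


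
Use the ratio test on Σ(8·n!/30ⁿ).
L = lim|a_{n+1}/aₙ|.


aₙ = 8·n!/30^n
a_{n+1}/aₙ = (n+1)!/30^(n+1) × 30^n/n!  (constant 8 cancels)
= (n+1)/30
L = lim(n→∞) (n+1)/30 = ∞
L > 1 → series DIVERGES

Diverges (ratio test: L = ∞ > 1)


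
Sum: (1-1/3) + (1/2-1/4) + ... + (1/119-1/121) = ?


Telescoping with gap 2: two head and two tail terms survive.
= (1 + 1/2) - (1/120 + 1/121)
= 3/2 - 1/120 - 1/121 = 21539/14520

Sum = 21539/14520


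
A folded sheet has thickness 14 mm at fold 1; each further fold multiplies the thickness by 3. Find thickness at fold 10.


aₙ = a₁·r^(n-1)
= 14×3^9
= 14×19683
= 275562

a_10 = 275562


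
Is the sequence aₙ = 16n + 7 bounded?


aₙ = 16n + 7 → as n→∞, aₙ→∞
No finite upper bound exists
The sequence is UNBOUNDED

Unbounded (aₙ → ∞ as n → ∞)


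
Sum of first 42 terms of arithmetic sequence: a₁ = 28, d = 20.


aₙ = 28 + (42-1)×20 = 848
Sₙ = n(a₁+aₙ)/2 = 42×(28+848)/2
= 42×876/2 = 18396

S_42 = 18396


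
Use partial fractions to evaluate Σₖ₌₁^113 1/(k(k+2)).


1/(k(k+2)) = (1/2)·(1/k - 1/(k+2)) (partial fractions)
Telescoping: Σ = (1/2)·(1 + 1/2 - 1/114 - 1/115) = 4859/6555

Sum = 4859/6555


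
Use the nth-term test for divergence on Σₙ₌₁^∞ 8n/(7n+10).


lim(n→∞) 8n/(7n+10) = 8/7 = 8/7  (divide numerator and denominator by n)
lim aₙ = 8/7 ≠ 0 → series DIVERGES

Diverges (lim aₙ = 8/7 ≠ 0)


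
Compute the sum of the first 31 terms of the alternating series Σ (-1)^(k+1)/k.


S = 1 - 1/2 + 1/3 - 1/4 + 1/5 - 1/6 + 1/7 - 1/8 ± ...
= 0.709
(Full series converges to +ln(2) ≈ +0.6931)

S_31 = 0.709


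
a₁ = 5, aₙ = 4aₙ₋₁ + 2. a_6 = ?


Computing step by step:
a_1 = 5
a_2 = 22
a_3 = 90
a_4 = 362
a_5 = 1450
a_6 = 5802


a_6 = 5802


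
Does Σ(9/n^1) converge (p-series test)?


p-series test: Σ c/n^p converges if p > 1, diverges if p ≤ 1 (constant c > 0 doesn't affect convergence).
p = 1
1 ≤ 1 → DIVERGES

Diverges (p = 1 ≤ 1)


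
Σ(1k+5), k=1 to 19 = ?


Σ(1k+5) = 1·Σk + 5·n
= 1·190 + 5·19
= 190 + 95 = 285

Σ = 285


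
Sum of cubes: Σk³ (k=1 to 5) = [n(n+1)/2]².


n(n+1)/2 = 5×6/2 = 15
Σk³ = 15² = 225

Σk³ = 225


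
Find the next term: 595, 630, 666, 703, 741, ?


Pattern: triangular numbers: n(n+1)/2
Terms: 595, 630, 666, 703, 741
Next term = 780

Next term = 780


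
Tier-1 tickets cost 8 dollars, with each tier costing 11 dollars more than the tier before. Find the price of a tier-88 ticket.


aₙ = a₁ + (n-1)d
= 8 + (88-1)×11
= 8 + 957
= 965

a_88 = 965


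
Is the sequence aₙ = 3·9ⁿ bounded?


aₙ = 3·9ⁿ → as n→∞, aₙ→∞ (since base 9 > 1)
No finite upper bound exists
The sequence is UNBOUNDED

Unbounded (aₙ → ∞ as n → ∞)


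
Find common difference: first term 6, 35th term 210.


d = (aₙ - a₁)/(n-1)
= (210 - 6)/(35-1)
= 204/34 = 6

d = 6


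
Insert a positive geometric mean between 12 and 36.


GM = √(12×36) = √432 = 20.7846

GM = 20.7846


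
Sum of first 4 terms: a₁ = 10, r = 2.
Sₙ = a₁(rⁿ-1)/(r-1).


Sₙ = 10×(2^4 - 1)/(2 - 1)
= 10×(16 - 1)/1
= 10×15/1
= 150

S_4 = 150


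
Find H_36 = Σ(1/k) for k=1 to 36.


H_36 = 1/1 + 1/2 + 1/3 + ... + 1/36
= 54801925434709/13127595717600
≈ 4.1746

H_36 = 54801925434709/13127595717600 ≈ 4.1746


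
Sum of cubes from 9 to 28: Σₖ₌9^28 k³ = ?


Σₖ₌9^28 k³ = [28·29/2]² − [8·9/2]²
= 164836 − 1296 = 163540

Σk³ = 163540


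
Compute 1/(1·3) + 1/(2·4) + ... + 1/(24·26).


1/(k(k+2)) = (1/2)·(1/k - 1/(k+2)) (partial fractions)
Telescoping: Σ = (1/2)·(1 + 1/2 - 1/25 - 1/26) = 231/325

Sum = 231/325


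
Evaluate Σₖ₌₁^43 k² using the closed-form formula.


n = 43
n(n+1)(2n+1)/6 = 43×44×87/6
= 164604/6 = 27434

Σk² = 27434


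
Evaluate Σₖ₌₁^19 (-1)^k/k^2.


S = -1 + 1/4 - 1/9 + 1/16 - 1/25 + 1/36 - 1/49 + 1/64 ± ...
= -0.8238
(Full series converges to -π²/12 ≈ -0.8225)

S_19 = -0.8238


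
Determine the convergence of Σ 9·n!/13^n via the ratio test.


aₙ = 9·n!/13^n
a_{n+1}/aₙ = (n+1)!/13^(n+1) × 13^n/n!  (constant 9 cancels)
= (n+1)/13
L = lim(n→∞) (n+1)/13 = ∞
L > 1 → series DIVERGES

Diverges (ratio test: L = ∞ > 1)


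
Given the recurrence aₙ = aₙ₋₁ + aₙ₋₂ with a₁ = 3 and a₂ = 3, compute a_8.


Computing iteratively: 3, 3, 6, 9, 15, 24, 39, 63
a_8 = 63

a_8 = 63


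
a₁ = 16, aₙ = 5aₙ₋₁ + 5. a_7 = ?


Computing step by step:
a_1 = 16
a_2 = 85
a_3 = 430
a_4 = 2155
a_5 = 10780
a_6 = 53905
a_7 = 269530


a_7 = 269530


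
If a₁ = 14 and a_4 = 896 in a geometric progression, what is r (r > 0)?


r^(n-1) = aₙ/a₁
r^3 = 896/14 = 64
r = 64^(1/3)
= 4

r = 4


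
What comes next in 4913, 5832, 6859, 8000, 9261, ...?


Pattern: perfect cubes: n³
Terms: 4913, 5832, 6859, 8000, 9261
Next term = 10648

Next term = 10648


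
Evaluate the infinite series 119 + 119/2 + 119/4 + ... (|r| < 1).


S∞ = a₁/(1-r) = 119/(1 - 1/2)
= 119/(1/2)
= 238

S∞ = 238


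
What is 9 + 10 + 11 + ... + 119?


Σₖ₌9^119 k = Σₖ₌₁^119 k − Σₖ₌₁^8 k
= 119·120/2 − 8·9/2
= 7140 − 36 = 7104

Σk = 7104


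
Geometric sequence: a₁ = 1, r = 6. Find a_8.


aₙ = a₁·r^(n-1)
= 1×6^7
= 1×279936
= 279936

a_8 = 279936


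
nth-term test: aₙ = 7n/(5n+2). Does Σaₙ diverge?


lim(n→∞) 7n/(5n+2) = 7/5 = 7/5  (divide numerator and denominator by n)
lim aₙ = 7/5 ≠ 0 → series DIVERGES

Diverges (lim aₙ = 7/5 ≠ 0)


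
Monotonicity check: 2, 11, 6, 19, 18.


Differences: 9, -5, 13, -1
Difference at position 1 is +9 (> 0) but position 2 is -5 (< 0) — sequence both rises and falls
→ NOT monotonic

Not monotonic
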